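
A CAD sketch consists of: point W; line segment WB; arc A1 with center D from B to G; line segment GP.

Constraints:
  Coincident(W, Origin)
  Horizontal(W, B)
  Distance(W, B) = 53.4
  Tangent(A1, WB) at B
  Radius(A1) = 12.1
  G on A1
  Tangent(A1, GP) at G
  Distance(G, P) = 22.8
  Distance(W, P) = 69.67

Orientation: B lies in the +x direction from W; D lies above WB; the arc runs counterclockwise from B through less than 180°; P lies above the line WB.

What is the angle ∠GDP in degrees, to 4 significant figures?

62.05°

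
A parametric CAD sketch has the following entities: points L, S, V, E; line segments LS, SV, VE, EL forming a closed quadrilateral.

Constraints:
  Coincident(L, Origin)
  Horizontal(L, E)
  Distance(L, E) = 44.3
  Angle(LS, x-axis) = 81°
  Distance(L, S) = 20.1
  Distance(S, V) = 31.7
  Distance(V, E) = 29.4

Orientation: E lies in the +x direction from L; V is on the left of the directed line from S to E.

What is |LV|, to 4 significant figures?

43.66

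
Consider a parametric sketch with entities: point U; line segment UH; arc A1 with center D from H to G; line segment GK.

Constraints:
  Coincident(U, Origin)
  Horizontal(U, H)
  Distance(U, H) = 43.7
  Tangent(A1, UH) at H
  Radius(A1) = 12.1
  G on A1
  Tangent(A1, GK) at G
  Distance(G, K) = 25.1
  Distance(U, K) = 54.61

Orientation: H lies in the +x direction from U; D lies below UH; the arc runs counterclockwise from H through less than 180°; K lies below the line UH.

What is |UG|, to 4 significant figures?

35.27

U is at the origin; U and H share the same y with |UH| = 43.7 and H on the +x side, so H = (43.70, 0.000). Since A1 is tangent to UH there, DH ⟂ UH, so D = H + (0, -12.1) = (43.70, -12.10). Since DG ⟂ GK (tangency), |DK| = √(12.1² + 25.1²) = 27.86 regardless of where G sits on A1. So K lies on both circle(U, 54.61) and circle(D, 27.86); the below-UH intersection is K = (37.87, -39.35). G is the foot of the tangent from K: G = (31.94, -14.96).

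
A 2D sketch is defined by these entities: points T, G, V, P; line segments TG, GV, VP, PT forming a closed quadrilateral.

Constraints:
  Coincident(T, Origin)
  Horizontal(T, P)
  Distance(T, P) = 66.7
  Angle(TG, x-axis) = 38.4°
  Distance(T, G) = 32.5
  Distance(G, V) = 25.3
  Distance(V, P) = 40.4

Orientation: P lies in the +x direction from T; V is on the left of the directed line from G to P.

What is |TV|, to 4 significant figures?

57.78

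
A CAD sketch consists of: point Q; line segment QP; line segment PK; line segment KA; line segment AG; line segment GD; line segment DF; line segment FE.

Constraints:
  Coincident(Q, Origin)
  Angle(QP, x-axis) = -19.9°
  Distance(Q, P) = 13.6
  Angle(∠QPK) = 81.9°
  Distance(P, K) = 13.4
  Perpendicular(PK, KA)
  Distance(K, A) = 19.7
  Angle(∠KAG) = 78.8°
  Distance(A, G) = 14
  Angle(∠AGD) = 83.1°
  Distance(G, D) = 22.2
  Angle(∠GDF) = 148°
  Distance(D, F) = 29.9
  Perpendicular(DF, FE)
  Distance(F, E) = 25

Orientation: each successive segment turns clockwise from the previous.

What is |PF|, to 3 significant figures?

37.6

Q is at the origin; QP runs at -19.9° with length 13.6, so P = (12.8, -4.63). ∠QPK = 81.9° gives PK at -118° from the x-axis; with |PK| = 13.4, K = (6.50, -16.5). The perpendicularity gives KA at right angles to PK, so KA runs at 152°; with |KA| = 19.7, A = (-10.9, -7.21). ∠KAG = 78.8° gives AG at 50.8° from the x-axis; with |AG| = 14.0, G = (-2.05, 3.64). ∠AGD = 83.1° gives GD at -46.1° from the x-axis; with |GD| = 22.2, D = (13.3, -12.4). ∠GDF = 148.0° gives DF at -78.1° from the x-axis; with |DF| = 29.9, F = (19.5, -41.6). Then |PF| = |F − P| = 37.6.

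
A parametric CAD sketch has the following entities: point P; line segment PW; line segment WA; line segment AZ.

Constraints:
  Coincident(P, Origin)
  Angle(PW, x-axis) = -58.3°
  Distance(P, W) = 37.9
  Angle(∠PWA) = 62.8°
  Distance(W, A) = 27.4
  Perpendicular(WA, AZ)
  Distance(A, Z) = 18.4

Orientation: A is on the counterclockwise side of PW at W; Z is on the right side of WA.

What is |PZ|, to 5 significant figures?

53.074

P is at the origin; PW runs at -58.3° with length 37.9, so W = 37.9·(cos -58.3°, sin -58.3°) = (19.915, -32.246). ∠PWA = 62.8°, so WA runs at -58.3° + (180° − 62.8°) = 58.900° from the x-axis; with |WA| = 27.4, A = W + 27.4·(cos 58.900°, sin 58.900°) = (34.068, -8.7840). WA is perpendicular to AZ; with |AZ| = 18.4 on the right of WA, Z = A + 18.4·(0.85627, -0.51653) = (49.824, -18.288). Then |PZ| = |Z − P| = 53.074.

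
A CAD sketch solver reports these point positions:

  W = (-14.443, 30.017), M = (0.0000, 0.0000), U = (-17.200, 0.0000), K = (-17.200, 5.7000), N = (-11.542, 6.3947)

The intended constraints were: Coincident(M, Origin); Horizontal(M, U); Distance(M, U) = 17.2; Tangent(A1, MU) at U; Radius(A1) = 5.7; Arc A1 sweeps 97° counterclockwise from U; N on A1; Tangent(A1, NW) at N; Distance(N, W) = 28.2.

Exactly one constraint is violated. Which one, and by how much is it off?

Distance(N, W) = 28.2 — off by 4.40.

M = (0.00, 0.00) ✓; M.y = 0.00, U.y = 0.00 ✓; |MU| = 17.20 ✓; ∠(KU, UM) = 90.00° ✓; |KU| = 5.700 ✓; bearing(K→N) − bearing(K→U) = 97.00° ✓; |KN| = 5.700 ✓; ∠(KN, NW) = 90.00° ✓; |NW| = 23.80 ✗.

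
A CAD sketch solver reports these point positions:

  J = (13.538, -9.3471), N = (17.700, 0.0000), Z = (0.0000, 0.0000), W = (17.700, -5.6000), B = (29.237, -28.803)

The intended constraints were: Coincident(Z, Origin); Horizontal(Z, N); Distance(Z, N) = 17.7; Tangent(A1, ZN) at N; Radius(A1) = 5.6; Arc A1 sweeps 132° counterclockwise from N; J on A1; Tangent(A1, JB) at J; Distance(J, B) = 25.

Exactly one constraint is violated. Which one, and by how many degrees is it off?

Tangent(A1, JB) at J — off by 3.10°.

Z = (0.00, 0.00) ✓; Z.y = 0.00, N.y = 0.00 ✓; |ZN| = 17.70 ✓; ∠(WN, NZ) = 90.00° ✓; |WN| = 5.600 ✓; bearing(W→J) − bearing(W→N) = 132.0° ✓; |WJ| = 5.600 ✓; ∠(WJ, JB) = 93.10° ✗; |JB| = 25.00 ✓.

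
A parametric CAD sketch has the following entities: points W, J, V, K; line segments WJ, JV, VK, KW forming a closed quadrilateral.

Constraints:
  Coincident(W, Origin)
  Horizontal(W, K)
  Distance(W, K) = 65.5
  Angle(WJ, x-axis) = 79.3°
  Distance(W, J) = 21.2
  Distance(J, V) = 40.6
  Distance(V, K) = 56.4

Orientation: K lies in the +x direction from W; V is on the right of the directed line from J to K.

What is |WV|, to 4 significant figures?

22.57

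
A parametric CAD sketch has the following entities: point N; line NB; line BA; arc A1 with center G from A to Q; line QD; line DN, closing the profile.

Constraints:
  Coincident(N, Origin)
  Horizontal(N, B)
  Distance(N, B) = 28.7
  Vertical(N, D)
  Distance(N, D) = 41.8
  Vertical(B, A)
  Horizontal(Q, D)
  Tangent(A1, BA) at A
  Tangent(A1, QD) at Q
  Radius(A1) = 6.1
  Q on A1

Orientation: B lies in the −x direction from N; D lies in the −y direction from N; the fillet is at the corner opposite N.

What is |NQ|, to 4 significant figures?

47.52

The virtual corner opposite N is at (-28.70, -41.80). A1 meets BA tangentially, so GA is at right angles to BA and since A1 is tangent to QD there, GQ ⟂ QD, with radius 6.1, so the center G sits 6.1 in from both sides at G = (-22.60, -35.70). That places the tangent points at A = (-28.70, -35.70) on BA and Q = (-22.60, -41.80) on QD. Then |NQ| = |Q − N| = 47.52.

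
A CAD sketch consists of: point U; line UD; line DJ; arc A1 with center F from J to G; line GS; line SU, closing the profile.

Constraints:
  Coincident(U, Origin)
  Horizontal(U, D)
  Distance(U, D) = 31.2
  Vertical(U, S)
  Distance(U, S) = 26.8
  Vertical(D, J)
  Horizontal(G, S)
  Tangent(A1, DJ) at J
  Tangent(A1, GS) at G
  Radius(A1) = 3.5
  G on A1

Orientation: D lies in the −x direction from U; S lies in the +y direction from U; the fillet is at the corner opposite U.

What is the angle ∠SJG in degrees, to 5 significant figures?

38.599°

U is at the origin; UD is horizontal with |UD| = 31.2 and D on the −x side, so D = (-31.200, 0.0000). US is vertical with |US| = 26.8 and S on the +y side, so S = (0.0000, 26.800). The virtual corner opposite U is at (-31.200, 26.800). Tangency of A1 to DJ means the radius FJ is perpendicular to DJ and tangency of A1 to GS means the radius FG is perpendicular to GS, with radius 3.5, so the center F sits 3.5 in from both sides at F = (-27.700, 23.300). That places the tangent points at J = (-31.200, 23.300) on DJ and G = (-27.700, 26.800) on GS. Then cos ∠SJG = JS·JG / (|JS||JG|), giving 38.599°.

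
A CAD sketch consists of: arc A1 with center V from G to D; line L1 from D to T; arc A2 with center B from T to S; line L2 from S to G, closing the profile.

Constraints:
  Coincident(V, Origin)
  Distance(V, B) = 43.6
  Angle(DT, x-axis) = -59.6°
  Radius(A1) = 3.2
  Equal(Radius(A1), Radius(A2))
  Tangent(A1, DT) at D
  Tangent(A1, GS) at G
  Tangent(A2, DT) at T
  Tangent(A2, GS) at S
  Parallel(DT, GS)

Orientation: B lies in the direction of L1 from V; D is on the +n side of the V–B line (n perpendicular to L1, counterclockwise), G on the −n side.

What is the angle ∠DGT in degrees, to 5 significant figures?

81.649°

Tangency of A1 to both parallel lines with radius 3.2 puts D and G at V ± 3.2·n: D = (2.7600, 1.6193), G = (-2.7600, -1.6193). Equal radii place T and S the same way about B: T = B + 3.2·n = (24.823, -35.986), S = B − 3.2·n = (19.303, -39.225). Then cos ∠DGT = GD·GT / (|GD||GT|), giving 81.649°.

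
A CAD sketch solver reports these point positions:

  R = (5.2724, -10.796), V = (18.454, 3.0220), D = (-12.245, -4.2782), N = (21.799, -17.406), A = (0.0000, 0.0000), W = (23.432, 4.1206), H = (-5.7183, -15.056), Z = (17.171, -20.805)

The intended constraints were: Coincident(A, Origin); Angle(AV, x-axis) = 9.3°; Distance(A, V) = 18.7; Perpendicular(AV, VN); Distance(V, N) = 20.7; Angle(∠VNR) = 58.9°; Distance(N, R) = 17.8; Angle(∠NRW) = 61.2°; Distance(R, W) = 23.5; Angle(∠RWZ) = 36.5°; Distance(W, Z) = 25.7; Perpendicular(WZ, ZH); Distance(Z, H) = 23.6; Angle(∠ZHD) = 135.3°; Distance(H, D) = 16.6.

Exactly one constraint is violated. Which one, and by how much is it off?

Distance(H, D) = 16.6 — off by 4.00.

A = (0.00, 0.00) ✓; AV at 9.300° ✓; |AV| = 18.70 ✓; ∠(AV, VN) = 90.00° ✓; |VN| = 20.70 ✓; ∠VNR = 58.90° ✓; |NR| = 17.80 ✓; ∠NRW = 61.20° ✓; |RW| = 23.50 ✓; ∠RWZ = 36.50° ✓; |WZ| = 25.70 ✓; ∠(WZ, ZH) = 90.00° ✓; |ZH| = 23.60 ✓; ∠ZHD = 135.3° ✓; |HD| = 12.60 ✗.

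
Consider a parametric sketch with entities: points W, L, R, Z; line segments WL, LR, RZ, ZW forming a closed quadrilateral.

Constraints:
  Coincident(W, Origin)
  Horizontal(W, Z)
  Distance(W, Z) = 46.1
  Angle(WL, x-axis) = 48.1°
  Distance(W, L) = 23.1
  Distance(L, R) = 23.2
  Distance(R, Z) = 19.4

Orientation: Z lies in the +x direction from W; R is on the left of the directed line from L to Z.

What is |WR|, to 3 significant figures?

42.6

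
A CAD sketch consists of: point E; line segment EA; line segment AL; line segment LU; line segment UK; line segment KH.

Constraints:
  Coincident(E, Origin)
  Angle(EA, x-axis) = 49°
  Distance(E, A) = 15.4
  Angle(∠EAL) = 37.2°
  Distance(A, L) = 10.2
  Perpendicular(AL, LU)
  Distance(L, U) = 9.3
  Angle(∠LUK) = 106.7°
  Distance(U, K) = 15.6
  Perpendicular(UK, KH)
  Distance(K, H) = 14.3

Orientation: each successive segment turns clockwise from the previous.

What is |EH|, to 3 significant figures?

23.0

∠LUK = 106.7° gives UK at 103° from the x-axis; with |UK| = 15.6, K = (-3.33, 17.3). UK is perpendicular to KH, so KH runs at 12.9°; with |KH| = 14.3, H = (10.6, 20.5). Then |EH| = |H − E| = 23.0.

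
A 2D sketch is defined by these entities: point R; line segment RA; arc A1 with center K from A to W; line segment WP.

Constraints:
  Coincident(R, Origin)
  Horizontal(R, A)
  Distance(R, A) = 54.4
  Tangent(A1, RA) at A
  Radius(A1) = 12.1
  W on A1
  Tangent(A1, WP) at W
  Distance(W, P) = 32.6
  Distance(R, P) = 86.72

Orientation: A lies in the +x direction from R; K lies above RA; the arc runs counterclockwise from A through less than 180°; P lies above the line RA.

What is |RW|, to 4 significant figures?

65.96

R is at the origin; R and A share the same y with |RA| = 54.4 and A on the +x side, so A = (54.40, 0.000). The tangent condition forces KA to be normal to RA, so K = A + (0, 12.1) = (54.40, 12.10). Since KW ⟂ WP (tangency), |KP| = √(12.1² + 32.6²) = 34.77 regardless of where W sits on A1. So P lies on both circle(R, 86.72) and circle(K, 34.77); the above-RA intersection is P = (78.23, 37.43). W is the foot of the tangent from P: W = (65.55, 7.393).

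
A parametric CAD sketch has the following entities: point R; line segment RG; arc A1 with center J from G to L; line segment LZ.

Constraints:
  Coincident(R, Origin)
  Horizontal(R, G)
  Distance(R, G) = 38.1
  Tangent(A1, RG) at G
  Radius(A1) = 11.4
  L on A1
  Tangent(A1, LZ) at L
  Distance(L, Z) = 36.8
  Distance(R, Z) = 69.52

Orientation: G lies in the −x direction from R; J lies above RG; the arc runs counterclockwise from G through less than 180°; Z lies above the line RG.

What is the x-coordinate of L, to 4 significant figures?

-28.85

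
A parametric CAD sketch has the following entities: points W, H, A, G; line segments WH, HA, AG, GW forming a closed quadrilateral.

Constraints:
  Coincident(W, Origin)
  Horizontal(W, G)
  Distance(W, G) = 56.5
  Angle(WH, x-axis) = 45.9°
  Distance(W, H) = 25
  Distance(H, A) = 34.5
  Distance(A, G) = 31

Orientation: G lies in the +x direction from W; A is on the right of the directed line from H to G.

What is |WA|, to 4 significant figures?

32.51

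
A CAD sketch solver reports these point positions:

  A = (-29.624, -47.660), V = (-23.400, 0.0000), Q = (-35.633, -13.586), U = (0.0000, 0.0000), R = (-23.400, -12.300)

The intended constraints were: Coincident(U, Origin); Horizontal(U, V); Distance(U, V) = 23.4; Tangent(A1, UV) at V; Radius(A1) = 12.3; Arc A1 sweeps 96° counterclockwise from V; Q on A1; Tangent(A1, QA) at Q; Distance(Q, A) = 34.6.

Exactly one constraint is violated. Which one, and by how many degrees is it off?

Tangent(A1, QA) at Q — off by 4.00°.

U = (0.00, 0.00) ✓; U.y = 0.00, V.y = 0.00 ✓; |UV| = 23.40 ✓; ∠(RV, VU) = 90.00° ✓; |RV| = 12.30 ✓; bearing(R→Q) − bearing(R→V) = 96.00° ✓; |RQ| = 12.30 ✓; ∠(RQ, QA) = 86.00° ✗; |QA| = 34.60 ✓.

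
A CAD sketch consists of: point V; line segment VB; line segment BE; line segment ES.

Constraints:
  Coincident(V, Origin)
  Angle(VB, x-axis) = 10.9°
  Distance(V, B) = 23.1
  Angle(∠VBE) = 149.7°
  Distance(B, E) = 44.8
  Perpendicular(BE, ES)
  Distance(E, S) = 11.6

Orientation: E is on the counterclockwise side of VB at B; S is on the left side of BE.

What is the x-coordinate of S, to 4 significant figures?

48.75

V is at the origin; VB runs at 10.9° with length 23.1, so B = 23.1·(cos 10.9°, sin 10.9°) = (22.68, 4.368). ∠VBE = 149.7°, so BE runs at 10.9° + (180° − 149.7°) = 41.20° from the x-axis; with |BE| = 44.8, E = B + 44.8·(cos 41.20°, sin 41.20°) = (56.39, 33.88). BE ⟂ ES; with |ES| = 11.6 on the left of BE, S = E + 11.6·(-0.6587, 0.7524) = (48.75, 42.61). So S.x = 48.75.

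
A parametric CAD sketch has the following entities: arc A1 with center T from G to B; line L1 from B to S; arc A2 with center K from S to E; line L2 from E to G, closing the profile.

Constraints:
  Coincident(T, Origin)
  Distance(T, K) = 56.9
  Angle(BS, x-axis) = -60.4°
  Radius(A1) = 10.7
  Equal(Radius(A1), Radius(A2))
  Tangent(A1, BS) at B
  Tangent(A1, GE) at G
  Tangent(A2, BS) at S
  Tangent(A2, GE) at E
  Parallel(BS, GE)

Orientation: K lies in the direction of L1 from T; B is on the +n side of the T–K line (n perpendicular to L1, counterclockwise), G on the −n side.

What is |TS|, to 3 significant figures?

57.9

The slot axis is L1's direction at -60.4°, so u = (cos -60.4°, sin -60.4°) = (0.494, -0.869) and n = (−sin -60.4°, cos -60.4°) = (0.869, 0.494). T is at the origin and K lies 56.9 along u from T, so K = 56.9·u = (28.1, -49.5). Tangency of A1 to both parallel lines with radius 10.7 puts B and G at T ± 10.7·n: B = (9.30, 5.29), G = (-9.30, -5.29). Equal radii place S and E the same way about K: S = K + 10.7·n = (37.4, -44.2), E = K − 10.7·n = (18.8, -54.8). Then |TS| = |S − T| = 57.9.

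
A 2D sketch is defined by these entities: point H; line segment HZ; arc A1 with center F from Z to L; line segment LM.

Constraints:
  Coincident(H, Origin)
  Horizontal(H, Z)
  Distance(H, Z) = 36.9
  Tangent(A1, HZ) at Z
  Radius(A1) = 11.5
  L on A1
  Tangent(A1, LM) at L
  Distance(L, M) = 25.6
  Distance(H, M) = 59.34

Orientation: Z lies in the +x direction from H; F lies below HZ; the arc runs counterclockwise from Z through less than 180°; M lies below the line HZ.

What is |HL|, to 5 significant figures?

34.188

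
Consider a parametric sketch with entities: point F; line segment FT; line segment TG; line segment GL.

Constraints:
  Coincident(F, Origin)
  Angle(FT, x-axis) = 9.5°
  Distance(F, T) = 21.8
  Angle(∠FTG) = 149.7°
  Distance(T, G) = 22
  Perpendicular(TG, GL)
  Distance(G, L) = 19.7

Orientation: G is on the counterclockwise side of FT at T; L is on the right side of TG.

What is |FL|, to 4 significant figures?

51.08

F is at the origin; FT runs at 9.5° with length 21.8, so T = 21.8·(cos 9.5°, sin 9.5°) = (21.50, 3.598). ∠FTG = 149.7°, so TG runs at 9.5° + (180° − 149.7°) = 39.80° from the x-axis; with |TG| = 22.0, G = T + 22.0·(cos 39.80°, sin 39.80°) = (38.40, 17.68). TG is perpendicular to GL; with |GL| = 19.7 on the right of TG, L = G + 19.7·(0.6401, -0.7683) = (51.01, 2.545). Then |FL| = |L − F| = 51.08.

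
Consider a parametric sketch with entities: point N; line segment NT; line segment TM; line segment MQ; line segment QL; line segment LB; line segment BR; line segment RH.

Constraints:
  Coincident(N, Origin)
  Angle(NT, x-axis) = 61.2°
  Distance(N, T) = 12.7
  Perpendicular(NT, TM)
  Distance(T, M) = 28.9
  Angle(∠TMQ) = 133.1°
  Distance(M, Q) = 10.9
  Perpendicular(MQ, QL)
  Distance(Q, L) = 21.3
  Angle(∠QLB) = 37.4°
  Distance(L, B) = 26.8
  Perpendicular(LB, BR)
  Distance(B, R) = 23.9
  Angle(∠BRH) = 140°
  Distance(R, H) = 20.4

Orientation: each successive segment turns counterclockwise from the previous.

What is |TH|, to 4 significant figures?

63.96

N is at the origin; NT runs at 61.2° with length 12.7, so T = (6.118, 11.13). NT ⟂ TM, so TM runs at 151.2°; with |TM| = 28.9, M = (-19.21, 25.05). ∠TMQ = 133.1° gives MQ at -161.9° from the x-axis; with |MQ| = 10.9, Q = (-29.57, 21.67). The perpendicularity gives QL at right angles to MQ, so QL runs at -71.90°; with |QL| = 21.3, L = (-22.95, 1.419). ∠QLB = 37.4° gives LB at 70.70° from the x-axis; with |LB| = 26.8, B = (-14.09, 26.71). LB is perpendicular to BR, so BR runs at 160.7°; with |BR| = 23.9, R = (-36.65, 34.61). ∠BRH = 140.0° gives RH at -159.3° from the x-axis; with |RH| = 20.4, H = (-55.73, 27.40). Then |TH| = |H − T| = 63.96.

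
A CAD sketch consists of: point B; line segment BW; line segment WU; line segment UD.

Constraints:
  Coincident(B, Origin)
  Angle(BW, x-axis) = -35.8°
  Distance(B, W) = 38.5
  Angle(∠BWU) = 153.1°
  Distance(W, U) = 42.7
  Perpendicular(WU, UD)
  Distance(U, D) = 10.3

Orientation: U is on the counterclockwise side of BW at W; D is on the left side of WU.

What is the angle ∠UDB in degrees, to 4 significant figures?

95.28°

B is at the origin; BW runs at -35.8° with length 38.5, so W = 38.5·(cos -35.8°, sin -35.8°) = (31.23, -22.52). ∠BWU = 153.1°, so WU runs at -35.8° + (180° − 153.1°) = -8.900° from the x-axis; with |WU| = 42.7, U = W + 42.7·(cos -8.900°, sin -8.900°) = (73.41, -29.13). WU ⟂ UD; with |UD| = 10.3 on the left of WU, D = U + 10.3·(0.1547, 0.9880) = (75.01, -18.95). Then cos ∠UDB = DU·DB / (|DU||DB|), giving 95.28°.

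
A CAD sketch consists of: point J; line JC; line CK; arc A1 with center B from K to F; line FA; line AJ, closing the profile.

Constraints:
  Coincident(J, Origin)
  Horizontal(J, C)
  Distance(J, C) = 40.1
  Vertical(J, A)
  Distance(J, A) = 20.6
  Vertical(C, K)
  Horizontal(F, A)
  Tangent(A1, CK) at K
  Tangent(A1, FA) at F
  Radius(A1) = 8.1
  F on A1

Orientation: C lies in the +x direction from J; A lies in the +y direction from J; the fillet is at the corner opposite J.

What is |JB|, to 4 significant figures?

34.35

J is at the origin; J and C share the same y with |JC| = 40.1 and C on the +x side, so C = (40.10, 0.000). JA is vertical with |JA| = 20.6 and A on the +y side, so A = (0.000, 20.60). The virtual corner opposite J is at (40.10, 20.60). Since A1 is tangent to CK there, BK ⟂ CK and the tangent condition forces BF to be normal to FA, with radius 8.1, so the center B sits 8.1 in from both sides at B = (32.00, 12.50). Then |JB| = |B − J| = 34.35.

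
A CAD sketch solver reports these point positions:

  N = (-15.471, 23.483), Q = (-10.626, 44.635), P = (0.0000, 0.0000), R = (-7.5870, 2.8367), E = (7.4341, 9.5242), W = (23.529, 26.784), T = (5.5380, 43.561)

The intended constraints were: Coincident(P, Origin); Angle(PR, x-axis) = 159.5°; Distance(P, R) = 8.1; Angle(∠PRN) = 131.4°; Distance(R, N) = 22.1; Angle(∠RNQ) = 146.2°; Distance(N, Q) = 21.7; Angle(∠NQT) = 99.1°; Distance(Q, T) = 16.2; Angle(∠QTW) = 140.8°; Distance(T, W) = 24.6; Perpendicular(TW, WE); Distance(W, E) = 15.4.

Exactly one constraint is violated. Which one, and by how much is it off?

Distance(W, E) = 15.4 — off by 8.20.

P = (0.00, 0.00) ✓; PR at 159.5° ✓; |PR| = 8.100 ✓; ∠PRN = 131.4° ✓; |RN| = 22.10 ✓; ∠RNQ = 146.2° ✓; |NQ| = 21.70 ✓; ∠NQT = 99.10° ✓; |QT| = 16.20 ✓; ∠QTW = 140.8° ✓; |TW| = 24.60 ✓; ∠(TW, WE) = 90.00° ✓; |WE| = 23.60 ✗.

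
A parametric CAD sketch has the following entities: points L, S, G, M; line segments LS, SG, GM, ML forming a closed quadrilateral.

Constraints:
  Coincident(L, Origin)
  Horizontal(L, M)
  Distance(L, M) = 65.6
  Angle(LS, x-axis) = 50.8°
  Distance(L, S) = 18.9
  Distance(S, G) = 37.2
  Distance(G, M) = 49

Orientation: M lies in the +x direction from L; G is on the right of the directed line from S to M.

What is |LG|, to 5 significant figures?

30.257

Checks: |SG| = 37.20 ✓; |GM| = 49.00 ✓.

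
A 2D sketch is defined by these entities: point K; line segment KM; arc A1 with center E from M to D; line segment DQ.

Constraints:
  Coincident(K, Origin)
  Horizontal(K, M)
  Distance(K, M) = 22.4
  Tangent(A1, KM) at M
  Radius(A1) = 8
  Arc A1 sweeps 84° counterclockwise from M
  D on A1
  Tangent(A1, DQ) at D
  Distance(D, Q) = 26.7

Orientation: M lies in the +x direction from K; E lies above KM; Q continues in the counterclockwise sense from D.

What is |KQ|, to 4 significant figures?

47.28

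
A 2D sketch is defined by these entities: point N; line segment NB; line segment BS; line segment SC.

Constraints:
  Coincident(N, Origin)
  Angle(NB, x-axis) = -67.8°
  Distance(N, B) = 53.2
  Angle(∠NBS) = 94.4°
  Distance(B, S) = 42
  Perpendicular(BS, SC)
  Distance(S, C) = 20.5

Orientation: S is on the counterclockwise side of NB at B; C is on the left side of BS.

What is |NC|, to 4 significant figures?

56.41

N is at the origin; NB runs at -67.8° with length 53.2, so B = 53.2·(cos -67.8°, sin -67.8°) = (20.10, -49.26). ∠NBS = 94.4°, so BS runs at -67.8° + (180° − 94.4°) = 17.80° from the x-axis; with |BS| = 42.0, S = B + 42.0·(cos 17.80°, sin 17.80°) = (60.09, -36.42). The perpendicularity gives SC at right angles to BS; with |SC| = 20.5 on the left of BS, C = S + 20.5·(-0.3057, 0.9521) = (53.82, -16.90). Then |NC| = |C − N| = 56.41.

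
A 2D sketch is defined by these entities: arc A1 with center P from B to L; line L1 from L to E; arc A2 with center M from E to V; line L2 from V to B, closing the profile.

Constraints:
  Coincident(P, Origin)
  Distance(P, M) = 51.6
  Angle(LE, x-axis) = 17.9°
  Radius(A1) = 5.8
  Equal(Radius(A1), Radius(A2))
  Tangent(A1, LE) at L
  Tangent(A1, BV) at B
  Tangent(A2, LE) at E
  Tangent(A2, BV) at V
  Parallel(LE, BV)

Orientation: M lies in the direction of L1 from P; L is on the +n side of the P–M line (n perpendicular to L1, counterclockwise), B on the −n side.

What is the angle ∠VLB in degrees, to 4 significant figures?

77.33°

Tangency of A1 to both parallel lines with radius 5.8 puts L and B at P ± 5.8·n: L = (-1.783, 5.519), B = (1.783, -5.519). Equal radii place E and V the same way about M: E = M + 5.8·n = (47.32, 21.38), V = M − 5.8·n = (50.88, 10.34). Then cos ∠VLB = LV·LB / (|LV||LB|), giving 77.33°.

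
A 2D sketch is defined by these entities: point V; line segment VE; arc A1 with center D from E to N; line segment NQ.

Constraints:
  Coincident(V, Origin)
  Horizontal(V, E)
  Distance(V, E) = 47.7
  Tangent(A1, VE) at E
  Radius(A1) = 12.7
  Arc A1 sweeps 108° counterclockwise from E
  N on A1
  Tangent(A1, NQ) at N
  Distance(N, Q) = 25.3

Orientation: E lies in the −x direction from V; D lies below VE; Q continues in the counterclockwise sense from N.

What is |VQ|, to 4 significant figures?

65.99

V is at the origin; VE is horizontal with |VE| = 47.7 and E on the −x side, so E = (-47.70, 0.000). The tangent condition forces DE to be normal to VE, so D = E + (0, -12.7) = (-47.70, -12.70). On A1, E sits at bearing 90° from D; a 108° counterclockwise sweep puts N at bearing 198°, so N = D + 12.7·(cos 198°, sin 198°) = (-59.78, -16.62). Tangency of A1 to NQ means the radius DN is perpendicular to NQ, so NQ runs along (−sin 198°, cos 198°); with |NQ| = 25.3, Q = (-51.96, -40.69). Then |VQ| = |Q − V| = 65.99.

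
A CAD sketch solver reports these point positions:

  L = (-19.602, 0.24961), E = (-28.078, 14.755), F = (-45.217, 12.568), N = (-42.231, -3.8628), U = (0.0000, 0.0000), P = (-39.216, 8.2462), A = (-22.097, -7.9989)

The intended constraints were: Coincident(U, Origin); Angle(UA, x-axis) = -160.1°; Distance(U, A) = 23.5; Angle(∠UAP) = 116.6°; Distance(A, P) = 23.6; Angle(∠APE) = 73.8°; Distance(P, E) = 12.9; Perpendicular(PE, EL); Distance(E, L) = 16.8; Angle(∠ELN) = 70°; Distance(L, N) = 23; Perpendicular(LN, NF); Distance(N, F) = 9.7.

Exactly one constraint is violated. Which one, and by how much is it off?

Distance(N, F) = 9.7 — off by 7.00.

U = (0.00, 0.00) ✓; UA at -160.1° ✓; |UA| = 23.50 ✓; ∠UAP = 116.6° ✓; |AP| = 23.60 ✓; ∠APE = 73.80° ✓; |PE| = 12.90 ✓; ∠(PE, EL) = 90.00° ✓; |EL| = 16.80 ✓; ∠ELN = 70.00° ✓; |LN| = 23.00 ✓; ∠(LN, NF) = 90.00° ✓; |NF| = 16.70 ✗.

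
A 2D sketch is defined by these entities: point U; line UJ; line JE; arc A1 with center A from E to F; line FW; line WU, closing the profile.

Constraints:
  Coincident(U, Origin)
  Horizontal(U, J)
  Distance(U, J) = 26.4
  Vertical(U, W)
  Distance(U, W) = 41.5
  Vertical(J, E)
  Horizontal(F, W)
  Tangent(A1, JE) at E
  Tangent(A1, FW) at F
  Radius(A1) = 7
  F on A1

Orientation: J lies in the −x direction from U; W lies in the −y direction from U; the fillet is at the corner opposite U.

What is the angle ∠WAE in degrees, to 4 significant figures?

160.2°

U is at the origin; U and J share the same y with |UJ| = 26.4 and J on the −x side, so J = (-26.40, 0.000). UW is vertical with |UW| = 41.5 and W on the −y side, so W = (0.000, -41.50). The virtual corner opposite U is at (-26.40, -41.50). Tangency of A1 to JE means the radius AE is perpendicular to JE and tangency of A1 to FW means the radius AF is perpendicular to FW, with radius 7.0, so the center A sits 7.0 in from both sides at A = (-19.40, -34.50). That places the tangent points at E = (-26.40, -34.50) on JE and F = (-19.40, -41.50) on FW. Then cos ∠WAE = AW·AE / (|AW||AE|), giving 160.2°.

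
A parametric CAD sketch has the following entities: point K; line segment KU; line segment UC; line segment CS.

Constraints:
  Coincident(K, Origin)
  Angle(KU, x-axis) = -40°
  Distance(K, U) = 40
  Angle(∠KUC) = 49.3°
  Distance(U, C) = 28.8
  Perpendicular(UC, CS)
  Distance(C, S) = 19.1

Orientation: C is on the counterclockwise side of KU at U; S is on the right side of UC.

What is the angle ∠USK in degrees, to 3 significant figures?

53.3°

K is at the origin; KU runs at -40.0° with length 40.0, so U = 40.0·(cos -40.0°, sin -40.0°) = (30.6, -25.7). ∠KUC = 49.3°, so UC runs at -40.0° + (180° − 49.3°) = 90.7° from the x-axis; with |UC| = 28.8, C = U + 28.8·(cos 90.7°, sin 90.7°) = (30.3, 3.09). UC ⟂ CS; with |CS| = 19.1 on the right of UC, S = C + 19.1·(1.00, 0.0122) = (49.4, 3.32). Then cos ∠USK = SU·SK / (|SU||SK|), giving 53.3°.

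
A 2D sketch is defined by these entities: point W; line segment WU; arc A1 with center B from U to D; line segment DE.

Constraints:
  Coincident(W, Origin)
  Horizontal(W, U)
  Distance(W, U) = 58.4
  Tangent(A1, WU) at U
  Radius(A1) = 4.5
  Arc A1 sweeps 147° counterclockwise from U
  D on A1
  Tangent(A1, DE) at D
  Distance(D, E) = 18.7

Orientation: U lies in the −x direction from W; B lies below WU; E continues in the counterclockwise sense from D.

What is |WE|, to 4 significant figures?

48.79

On A1, U sits at bearing 90° from B; a 147° counterclockwise sweep puts D at bearing 237°, so D = B + 4.5·(cos 237°, sin 237°) = (-60.85, -8.274). A1 meets DE tangentially, so BD is at right angles to DE, so DE runs along (−sin 237°, cos 237°); with |DE| = 18.7, E = (-45.17, -18.46). Then |WE| = |E − W| = 48.79.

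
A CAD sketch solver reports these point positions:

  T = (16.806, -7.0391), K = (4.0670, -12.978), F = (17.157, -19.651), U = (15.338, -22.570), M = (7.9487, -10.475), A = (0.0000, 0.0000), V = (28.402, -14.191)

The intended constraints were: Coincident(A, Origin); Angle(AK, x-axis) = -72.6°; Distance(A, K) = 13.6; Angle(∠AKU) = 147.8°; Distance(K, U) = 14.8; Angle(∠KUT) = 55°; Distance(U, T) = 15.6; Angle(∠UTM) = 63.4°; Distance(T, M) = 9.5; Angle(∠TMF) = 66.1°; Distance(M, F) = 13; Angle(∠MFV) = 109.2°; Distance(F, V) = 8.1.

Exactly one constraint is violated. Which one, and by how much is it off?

Distance(F, V) = 8.1 — off by 4.40.

A = (0.00, 0.00) ✓; AK at -72.60° ✓; |AK| = 13.60 ✓; ∠AKU = 147.8° ✓; |KU| = 14.80 ✓; ∠KUT = 55.00° ✓; |UT| = 15.60 ✓; ∠UTM = 63.40° ✓; |TM| = 9.500 ✓; ∠TMF = 66.10° ✓; |MF| = 13.00 ✓; ∠MFV = 109.2° ✓; |FV| = 12.50 ✗.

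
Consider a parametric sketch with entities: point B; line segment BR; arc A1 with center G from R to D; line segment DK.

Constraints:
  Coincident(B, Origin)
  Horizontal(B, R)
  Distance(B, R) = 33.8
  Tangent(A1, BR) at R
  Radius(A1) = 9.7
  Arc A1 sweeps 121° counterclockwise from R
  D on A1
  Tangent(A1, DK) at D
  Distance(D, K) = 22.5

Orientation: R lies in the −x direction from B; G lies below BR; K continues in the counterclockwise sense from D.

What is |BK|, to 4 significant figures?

45.68

B is at the origin; B and R share the same y with |BR| = 33.8 and R on the −x side, so R = (-33.80, 0.000). Since A1 is tangent to BR there, GR ⟂ BR, so G = R + (0, -9.7) = (-33.80, -9.700). On A1, R sits at bearing 90° from G; a 121° counterclockwise sweep puts D at bearing 211°, so D = G + 9.7·(cos 211°, sin 211°) = (-42.11, -14.70). The tangent condition forces GD to be normal to DK, so DK runs along (−sin 211°, cos 211°); with |DK| = 22.5, K = (-30.53, -33.98). Then |BK| = |K − B| = 45.68.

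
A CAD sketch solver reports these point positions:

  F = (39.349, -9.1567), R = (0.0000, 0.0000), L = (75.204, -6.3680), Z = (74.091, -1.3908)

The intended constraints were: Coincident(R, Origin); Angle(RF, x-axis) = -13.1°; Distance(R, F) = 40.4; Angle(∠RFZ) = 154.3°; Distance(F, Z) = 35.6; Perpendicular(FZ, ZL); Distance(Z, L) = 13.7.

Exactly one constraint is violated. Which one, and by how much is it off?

Distance(Z, L) = 13.7 — off by 8.60.

R = (0.00, 0.00) ✓; RF at -13.10° ✓; |RF| = 40.40 ✓; ∠RFZ = 154.3° ✓; |FZ| = 35.60 ✓; ∠(FZ, ZL) = 90.00° ✓; |ZL| = 5.100 ✗.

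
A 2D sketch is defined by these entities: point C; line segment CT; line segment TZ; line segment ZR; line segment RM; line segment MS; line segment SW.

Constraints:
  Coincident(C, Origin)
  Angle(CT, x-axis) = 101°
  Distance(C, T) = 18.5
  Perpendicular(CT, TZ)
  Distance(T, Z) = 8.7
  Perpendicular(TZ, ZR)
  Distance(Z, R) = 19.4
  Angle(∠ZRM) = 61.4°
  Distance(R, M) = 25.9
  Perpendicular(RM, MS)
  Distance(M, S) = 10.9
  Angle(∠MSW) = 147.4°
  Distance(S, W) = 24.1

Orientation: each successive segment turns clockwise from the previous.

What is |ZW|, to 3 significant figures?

14.6

C is at the origin; CT runs at 101.0° with length 18.5, so T = (-3.53, 18.2). The perpendicularity gives TZ at right angles to CT, so TZ runs at 11.0°; with |TZ| = 8.7, Z = (5.01, 19.8). TZ ⟂ ZR, so ZR runs at -79.0°; with |ZR| = 19.4, R = (8.71, 0.777). ∠ZRM = 61.4° gives RM at 162° from the x-axis; with |RM| = 25.9, M = (-16.0, 8.61). RM ⟂ MS, so MS runs at 72.4°; with |MS| = 10.9, S = (-12.7, 19.0). ∠MSW = 147.4° gives SW at 39.8° from the x-axis; with |SW| = 24.1, W = (5.84, 34.4). Then |ZW| = |W − Z| = 14.6.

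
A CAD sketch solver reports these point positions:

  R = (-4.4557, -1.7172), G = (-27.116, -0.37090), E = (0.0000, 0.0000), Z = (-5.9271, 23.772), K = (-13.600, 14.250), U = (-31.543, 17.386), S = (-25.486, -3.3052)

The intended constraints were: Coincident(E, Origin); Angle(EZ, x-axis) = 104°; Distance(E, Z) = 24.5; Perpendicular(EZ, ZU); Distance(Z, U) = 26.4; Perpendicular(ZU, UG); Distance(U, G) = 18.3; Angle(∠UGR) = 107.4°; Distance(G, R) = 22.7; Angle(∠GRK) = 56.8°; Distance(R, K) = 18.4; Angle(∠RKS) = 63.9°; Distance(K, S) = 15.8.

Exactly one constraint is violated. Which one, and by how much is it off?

Distance(K, S) = 15.8 — off by 5.40.

E = (0.00, 0.00) ✓; EZ at 104.0° ✓; |EZ| = 24.50 ✓; ∠(EZ, ZU) = 90.00° ✓; |ZU| = 26.40 ✓; ∠(ZU, UG) = 90.00° ✓; |UG| = 18.30 ✓; ∠UGR = 107.4° ✓; |GR| = 22.70 ✓; ∠GRK = 56.80° ✓; |RK| = 18.40 ✓; ∠RKS = 63.90° ✓; |KS| = 21.20 ✗.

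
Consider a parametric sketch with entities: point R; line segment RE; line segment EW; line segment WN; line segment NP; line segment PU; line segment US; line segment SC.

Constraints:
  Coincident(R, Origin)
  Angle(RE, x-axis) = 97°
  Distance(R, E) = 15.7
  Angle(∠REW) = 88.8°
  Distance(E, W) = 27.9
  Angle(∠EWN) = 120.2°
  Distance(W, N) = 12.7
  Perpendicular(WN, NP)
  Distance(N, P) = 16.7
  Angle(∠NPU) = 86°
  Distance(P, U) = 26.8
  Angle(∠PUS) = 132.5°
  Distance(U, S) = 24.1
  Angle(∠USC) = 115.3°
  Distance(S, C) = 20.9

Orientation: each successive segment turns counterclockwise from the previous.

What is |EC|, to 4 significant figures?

47.25

R is at the origin; RE runs at 97.0° with length 15.7, so E = (-1.913, 15.58). ∠REW = 88.8° gives EW at -171.8° from the x-axis; with |EW| = 27.9, W = (-29.53, 11.60). ∠EWN = 120.2° gives WN at -112.0° from the x-axis; with |WN| = 12.7, N = (-34.29, -0.1716). WN is perpendicular to NP, so NP runs at -22.00°; with |NP| = 16.7, P = (-18.80, -6.428). ∠NPU = 86.0° gives PU at 72.00° from the x-axis; with |PU| = 26.8, U = (-10.52, 19.06). ∠PUS = 132.5° gives US at 119.5° from the x-axis; with |US| = 24.1, S = (-22.39, 40.04). ∠USC = 115.3° gives SC at -175.8° from the x-axis; with |SC| = 20.9, C = (-43.23, 38.51). Then |EC| = |C − E| = 47.25.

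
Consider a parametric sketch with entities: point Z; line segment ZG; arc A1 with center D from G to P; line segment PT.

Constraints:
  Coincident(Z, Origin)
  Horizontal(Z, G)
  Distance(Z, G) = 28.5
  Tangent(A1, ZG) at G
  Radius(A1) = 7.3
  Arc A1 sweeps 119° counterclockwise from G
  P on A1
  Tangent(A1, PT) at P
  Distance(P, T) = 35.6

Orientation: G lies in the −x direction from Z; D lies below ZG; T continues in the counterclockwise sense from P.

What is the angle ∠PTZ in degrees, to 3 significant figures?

51.8°

Z is at the origin; Z and G share the same y with |ZG| = 28.5 and G on the −x side, so G = (-28.5, 0.00). Tangency of A1 to ZG means the radius DG is perpendicular to ZG, so D = G + (0, -7.3) = (-28.5, -7.30). On A1, G sits at bearing 90° from D; a 119° counterclockwise sweep puts P at bearing 209°, so P = D + 7.3·(cos 209°, sin 209°) = (-34.9, -10.8). Tangency of A1 to PT means the radius DP is perpendicular to PT, so PT runs along (−sin 209°, cos 209°); with |PT| = 35.6, T = (-17.6, -42.0). Then cos ∠PTZ = TP·TZ / (|TP||TZ|), giving 51.8°.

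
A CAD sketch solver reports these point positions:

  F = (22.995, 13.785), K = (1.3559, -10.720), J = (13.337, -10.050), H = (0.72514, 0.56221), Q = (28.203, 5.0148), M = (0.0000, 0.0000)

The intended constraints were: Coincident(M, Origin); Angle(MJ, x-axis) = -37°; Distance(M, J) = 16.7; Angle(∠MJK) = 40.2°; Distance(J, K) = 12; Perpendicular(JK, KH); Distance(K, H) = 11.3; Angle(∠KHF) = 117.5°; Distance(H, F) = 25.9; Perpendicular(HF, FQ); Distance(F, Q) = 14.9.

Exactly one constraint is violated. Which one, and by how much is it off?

Distance(F, Q) = 14.9 — off by 4.70.

M = (0.00, 0.00) ✓; MJ at -37.00° ✓; |MJ| = 16.70 ✓; ∠MJK = 40.20° ✓; |JK| = 12.00 ✓; ∠(JK, KH) = 90.00° ✓; |KH| = 11.30 ✓; ∠KHF = 117.5° ✓; |HF| = 25.90 ✓; ∠(HF, FQ) = 90.00° ✓; |FQ| = 10.20 ✗.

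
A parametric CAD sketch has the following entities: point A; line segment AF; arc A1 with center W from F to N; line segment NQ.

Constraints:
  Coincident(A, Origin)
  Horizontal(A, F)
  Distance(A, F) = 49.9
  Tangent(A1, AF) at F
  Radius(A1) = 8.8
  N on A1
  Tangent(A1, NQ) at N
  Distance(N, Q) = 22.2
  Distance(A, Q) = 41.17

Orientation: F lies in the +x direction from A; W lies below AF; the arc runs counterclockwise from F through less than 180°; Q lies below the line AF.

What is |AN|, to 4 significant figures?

42.23

A is at the origin; AF is horizontal with |AF| = 49.9 and F on the +x side, so F = (49.90, 0.000). The tangent condition forces WF to be normal to AF, so W = F + (0, -8.8) = (49.90, -8.800). Since WN ⟂ NQ (tangency), |WQ| = √(8.8² + 22.2²) = 23.88 regardless of where N sits on A1. So Q lies on both circle(A, 41.17) and circle(W, 23.88); the below-AF intersection is Q = (32.55, -25.21). N is the foot of the tangent from Q: N = (41.92, -5.085).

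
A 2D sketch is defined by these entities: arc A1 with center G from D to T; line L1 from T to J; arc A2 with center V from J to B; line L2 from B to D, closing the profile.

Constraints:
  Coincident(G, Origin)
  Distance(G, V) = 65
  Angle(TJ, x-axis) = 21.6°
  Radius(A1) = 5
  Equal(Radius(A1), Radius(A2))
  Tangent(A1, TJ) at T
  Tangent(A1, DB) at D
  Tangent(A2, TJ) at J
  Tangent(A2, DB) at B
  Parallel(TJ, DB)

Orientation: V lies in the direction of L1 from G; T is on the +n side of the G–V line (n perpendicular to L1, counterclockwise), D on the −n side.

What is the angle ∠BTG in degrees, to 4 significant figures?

81.25°

Tangency of A1 to both parallel lines with radius 5.0 puts T and D at G ± 5.0·n: T = (-1.841, 4.649), D = (1.841, -4.649). Equal radii place J and B the same way about V: J = V + 5.0·n = (58.59, 28.58), B = V − 5.0·n = (62.28, 19.28). Then cos ∠BTG = TB·TG / (|TB||TG|), giving 81.25°.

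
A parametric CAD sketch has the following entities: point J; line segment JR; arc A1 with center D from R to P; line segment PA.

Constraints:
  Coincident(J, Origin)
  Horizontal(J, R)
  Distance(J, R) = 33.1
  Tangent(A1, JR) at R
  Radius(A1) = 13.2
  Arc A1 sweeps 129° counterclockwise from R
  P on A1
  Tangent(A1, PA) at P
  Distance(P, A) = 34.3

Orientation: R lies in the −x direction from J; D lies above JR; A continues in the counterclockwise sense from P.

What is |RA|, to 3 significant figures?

49.5

J is at the origin; J and R share the same y with |JR| = 33.1 and R on the −x side, so R = (-33.1, 0.00). A1 meets JR tangentially, so DR is at right angles to JR, so D = R + (0, 13.2) = (-33.1, 13.2). On A1, R sits at bearing -90° from D; a 129° counterclockwise sweep puts P at bearing 39°, so P = D + 13.2·(cos 39°, sin 39°) = (-22.8, 21.5). Tangency of A1 to PA means the radius DP is perpendicular to PA, so PA runs along (−sin 39°, cos 39°); with |PA| = 34.3, A = (-44.4, 48.2). Then |RA| = |A − R| = 49.5.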